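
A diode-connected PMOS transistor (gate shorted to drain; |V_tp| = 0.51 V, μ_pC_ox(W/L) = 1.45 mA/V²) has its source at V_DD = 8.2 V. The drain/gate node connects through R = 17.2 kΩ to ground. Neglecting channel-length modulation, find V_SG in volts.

With gate tied to drain, V_SG = V_SD ≥ V_SG − |V_tp|, so the device is in saturation.
KCL at the drain: ½ k_p (V_SG − |V_tp|)² = (V_DD − V_SG)/R.
Let x = V_SG − 0.51. Then 12.5 x² + x − 7.69 = 0, giving x = 0.746 V (positive root), so V_SG = 1.26 V.
I_D = (V_DD − V_SG)/R = (8.2 − 1.26) / 17.2 = 0.404 mA.

V_SG = 1.26 V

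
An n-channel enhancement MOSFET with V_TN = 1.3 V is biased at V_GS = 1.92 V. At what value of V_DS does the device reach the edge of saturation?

The boundary between triode and saturation is V_DS = V_GS − V_TN = V_ov.
V_ov = 1.92 − 1.3 = 0.62 V.

V_DS,sat = 0.620 V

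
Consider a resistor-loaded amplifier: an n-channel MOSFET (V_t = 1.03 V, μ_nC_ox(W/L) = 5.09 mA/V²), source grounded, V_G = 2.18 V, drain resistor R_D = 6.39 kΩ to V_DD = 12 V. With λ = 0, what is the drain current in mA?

V_GS = V_G = 2.18 V, so V_ov = 2.18 − 1.03 = 1.15 V.
Assume saturation: I_D = ½ k_n V_ov² = 0.5 × 5.09 × 1.15² = 3.37 mA, giving V_DS = V_DD − I_D R_D = 12 − 3.37 × 6.39 = -9.51 V.
But -9.51 V < V_ov = 1.15 V, so the device is actually in triode.
In triode I_D = k_n[V_ov V_DS − ½ V_DS²] and I_D = (V_DD − V_DS)/R_D. Equating: 16.3 V_DS² − 38.4 V_DS + 12 = 0, giving V_DS = 0.371 V (the root below V_ov).
I_D = (12 − 0.371) / 6.39 = 1.82 mA.

I_D = 1.82 mA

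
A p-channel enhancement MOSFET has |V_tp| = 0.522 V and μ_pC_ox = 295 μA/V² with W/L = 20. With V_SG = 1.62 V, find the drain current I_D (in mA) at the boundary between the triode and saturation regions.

At the boundary V_SD = V_ov = V_SG − |V_tp| = 1.62 − 0.522 = 1.1 V.
k_p = μ_pC_ox · (W/L) = 5.9 mA/V².
I_D = ½ k_p V_ov² = 0.5 × 5.9 × 1.1² = 3.56 mA.

I_D = 3.56 mA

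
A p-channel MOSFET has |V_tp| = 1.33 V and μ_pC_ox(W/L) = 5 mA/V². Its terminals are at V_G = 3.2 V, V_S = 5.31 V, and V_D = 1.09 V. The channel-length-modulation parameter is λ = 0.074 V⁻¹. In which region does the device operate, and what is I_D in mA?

Saturation; I_D = 2.00 mA

V_SG = V_S − V_G = 5.31 − 3.2 = 2.11 V; V_SD = V_S − V_D = 5.31 − 1.09 = 4.22 V.
V_ov = V_SG − |V_tp| = 2.11 − 1.33 = 0.78 V.
Since V_SD = 4.22 V ≥ V_ov = 0.78 V, the device is in saturation.
I_D = ½ k_p V_ov² (1 + λ V_SD) = 0.5 × 5 × 0.78² × (1 + 0.074 × 4.22) = 2 mA.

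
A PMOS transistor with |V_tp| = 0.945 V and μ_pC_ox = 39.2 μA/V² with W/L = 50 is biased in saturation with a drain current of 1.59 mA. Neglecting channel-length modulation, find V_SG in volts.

k_p = μ_pC_ox · (W/L) = 1.96 mA/V².
In saturation I_D = ½ k_p (V_SG − |V_tp|)², so V_SG − |V_tp| = √(2 I_D / k_p) = √(2 × 1.59 / 1.96) = 1.27 V.
V_SG = 0.945 + 1.27 = 2.22 V.

V_SG = 2.22 V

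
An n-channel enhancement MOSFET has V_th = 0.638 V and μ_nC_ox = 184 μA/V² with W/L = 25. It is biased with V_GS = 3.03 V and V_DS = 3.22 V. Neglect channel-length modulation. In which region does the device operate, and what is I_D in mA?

k_n = μ_nC_ox · (W/L) = 4.6 mA/V².
V_ov = V_GS − V_th = 3.03 − 0.638 = 2.39 V.
Since V_DS = 3.22 V ≥ V_ov = 2.39 V, the device is in saturation.
I_D = ½ k_n V_ov² = 0.5 × 4.6 × 2.39² = 13.2 mA.

Saturation; I_D = 13.2 mA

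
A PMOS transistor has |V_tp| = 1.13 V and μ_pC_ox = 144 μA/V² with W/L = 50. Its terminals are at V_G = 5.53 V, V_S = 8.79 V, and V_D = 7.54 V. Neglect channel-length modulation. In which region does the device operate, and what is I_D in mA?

Triode; I_D = 13.5 mA

V_SG = V_S − V_G = 8.79 − 5.53 = 3.26 V; V_SD = V_S − V_D = 8.79 − 7.54 = 1.25 V.
k_p = μ_pC_ox · (W/L) = 7.2 mA/V².
V_ov = V_SG − |V_tp| = 3.26 − 1.13 = 2.13 V.
Since V_SD = 1.25 V < V_ov = 2.13 V, the device is in the triode region.
I_D = k_p [V_ov · V_SD − ½ V_SD²] = 7.2 × [2.13 × 1.25 − 0.5 × 1.25²] = 13.5 mA.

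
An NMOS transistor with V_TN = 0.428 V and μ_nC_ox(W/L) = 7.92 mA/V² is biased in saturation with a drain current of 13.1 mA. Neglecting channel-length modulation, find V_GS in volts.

V_GS = 2.25 V

In saturation I_D = ½ k_n (V_GS − V_TN)², so V_GS − V_TN = √(2 I_D / k_n) = √(2 × 13.1 / 7.92) = 1.82 V.
V_GS = 0.428 + 1.82 = 2.25 V.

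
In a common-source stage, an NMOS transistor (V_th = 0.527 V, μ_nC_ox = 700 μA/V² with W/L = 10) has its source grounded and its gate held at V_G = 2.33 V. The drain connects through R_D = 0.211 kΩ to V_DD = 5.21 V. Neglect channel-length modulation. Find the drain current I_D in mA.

V_GS = V_G = 2.33 V, so V_ov = 2.33 − 0.527 = 1.8 V.
k_n = μ_nC_ox · (W/L) = 7 mA/V².
Assume saturation: I_D = ½ k_n V_ov² = 0.5 × 7 × 1.8² = 11.4 mA, giving V_DS = V_DD − I_D R_D = 5.21 − 11.4 × 0.211 = 2.81 V.
V_DS = 2.81 V ≥ V_ov = 1.8 V, confirming saturation.

I_D = 11.4 mA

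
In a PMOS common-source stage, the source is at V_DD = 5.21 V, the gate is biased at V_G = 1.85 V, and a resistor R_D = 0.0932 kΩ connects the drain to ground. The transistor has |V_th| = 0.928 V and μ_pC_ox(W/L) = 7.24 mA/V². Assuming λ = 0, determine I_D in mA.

I_D = 21.4 mA

V_SG = V_DD − V_G = 5.21 − 1.85 = 3.36 V, so V_ov = 3.36 − 0.928 = 2.43 V.
Assume saturation: I_D = ½ k_p V_ov² = 0.5 × 7.24 × 2.43² = 21.4 mA, giving V_SD = V_DD − I_D R_D = 5.21 − 21.4 × 0.0932 = 3.21 V.
V_SD = 3.21 V ≥ V_ov = 2.43 V, confirming saturation.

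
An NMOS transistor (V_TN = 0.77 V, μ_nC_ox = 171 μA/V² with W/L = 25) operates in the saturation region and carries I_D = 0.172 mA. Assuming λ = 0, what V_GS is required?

V_GS = 1.05 V

k_n = μ_nC_ox · (W/L) = 4.275 mA/V².
In saturation I_D = ½ k_n (V_GS − V_TN)², so V_GS − V_TN = √(2 I_D / k_n) = √(2 × 0.172 / 4.275) = 0.284 V.
V_GS = 0.77 + 0.284 = 1.05 V.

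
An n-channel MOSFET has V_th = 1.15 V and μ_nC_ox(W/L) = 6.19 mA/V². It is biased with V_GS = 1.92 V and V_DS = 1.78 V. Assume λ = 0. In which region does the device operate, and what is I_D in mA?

Saturation; I_D = 1.84 mA

V_ov = V_GS − V_th = 1.92 − 1.15 = 0.77 V.
Since V_DS = 1.78 V ≥ V_ov = 0.77 V, the device is in saturation.
I_D = ½ k_n V_ov² = 0.5 × 6.19 × 0.77² = 1.84 mA.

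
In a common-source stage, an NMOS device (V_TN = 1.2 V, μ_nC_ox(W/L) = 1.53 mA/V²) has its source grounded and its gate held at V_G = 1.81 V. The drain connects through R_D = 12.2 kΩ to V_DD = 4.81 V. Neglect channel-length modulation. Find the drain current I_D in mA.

V_GS = V_G = 1.81 V, so V_ov = 1.81 − 1.2 = 0.61 V.
Assume saturation: I_D = ½ k_n V_ov² = 0.5 × 1.53 × 0.61² = 0.285 mA, giving V_DS = V_DD − I_D R_D = 4.81 − 0.285 × 12.2 = 1.34 V.
V_DS = 1.34 V ≥ V_ov = 0.61 V, confirming saturation.

I_D = 0.285 mA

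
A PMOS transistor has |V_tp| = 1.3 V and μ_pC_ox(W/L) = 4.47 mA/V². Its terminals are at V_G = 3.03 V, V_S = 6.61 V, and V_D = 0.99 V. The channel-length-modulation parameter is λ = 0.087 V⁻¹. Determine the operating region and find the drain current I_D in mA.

V_SG = V_S − V_G = 6.61 − 3.03 = 3.58 V; V_SD = V_S − V_D = 6.61 − 0.99 = 5.62 V.
V_ov = V_SG − |V_tp| = 3.58 − 1.3 = 2.28 V.
Since V_SD = 5.62 V ≥ V_ov = 2.28 V, the device is in saturation.
I_D = ½ k_p V_ov² (1 + λ V_SD) = 0.5 × 4.47 × 2.28² × (1 + 0.087 × 5.62) = 17.3 mA.

Saturation; I_D = 17.3 mA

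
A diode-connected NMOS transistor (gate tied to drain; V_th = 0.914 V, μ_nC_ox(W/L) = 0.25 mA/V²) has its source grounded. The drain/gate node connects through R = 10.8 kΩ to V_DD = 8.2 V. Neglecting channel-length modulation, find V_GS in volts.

V_GS = 2.90 V

With gate tied to drain, V_GS = V_DS ≥ V_GS − V_th, so the device is in saturation.
KCL at the drain: ½ k_n (V_GS − V_th)² = (V_DD − V_GS)/R.
Let x = V_GS − 0.914. Then 1.35 x² + x − 7.286 = 0, giving x = 1.98 V (positive root), so V_GS = 2.9 V.
I_D = (V_DD − V_GS)/R = (8.2 − 2.9) / 10.8 = 0.491 mA.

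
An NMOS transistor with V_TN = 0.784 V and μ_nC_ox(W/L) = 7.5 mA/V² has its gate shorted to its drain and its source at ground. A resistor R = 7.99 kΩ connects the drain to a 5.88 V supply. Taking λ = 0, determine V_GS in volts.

V_GS = 1.18 V

With gate tied to drain, V_GS = V_DS ≥ V_GS − V_TN, so the device is in saturation.
KCL at the drain: ½ k_n (V_GS − V_TN)² = (V_DD − V_GS)/R.
Let x = V_GS − 0.784. Then 30 x² + x − 5.096 = 0, giving x = 0.396 V (positive root), so V_GS = 1.18 V.
I_D = (V_DD − V_GS)/R = (5.88 − 1.18) / 7.99 = 0.588 mA.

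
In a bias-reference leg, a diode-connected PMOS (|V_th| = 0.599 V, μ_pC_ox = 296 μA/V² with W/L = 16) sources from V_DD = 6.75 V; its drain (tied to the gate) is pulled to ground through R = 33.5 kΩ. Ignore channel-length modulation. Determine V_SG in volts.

With gate tied to drain, V_SG = V_SD ≥ V_SG − |V_th|, so the device is in saturation.
k_p = μ_pC_ox · (W/L) = 4.736 mA/V².
KCL at the drain: ½ k_p (V_SG − |V_th|)² = (V_DD − V_SG)/R.
Let x = V_SG − 0.599. Then 79.3 x² + x − 6.151 = 0, giving x = 0.272 V (positive root), so V_SG = 0.871 V.
I_D = (V_DD − V_SG)/R = (6.75 − 0.871) / 33.5 = 0.175 mA.

V_SG = 0.871 V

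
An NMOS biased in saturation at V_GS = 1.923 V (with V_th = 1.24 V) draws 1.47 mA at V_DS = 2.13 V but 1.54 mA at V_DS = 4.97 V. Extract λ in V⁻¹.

λ = 0.0174 V⁻¹

With V_GS fixed, I_D ∝ (1 + λ V_DS) in saturation, so I_D2/I_D1 = (1 + λ V_DS2)/(1 + λ V_DS1).
1.54/1.47 = 1.048 = (1 + 4.97 λ)/(1 + 2.13 λ).
Solving: λ (I_D1 V_DS2 − I_D2 V_DS1) = I_D2 − I_D1, so λ = (1.54 − 1.47) / (1.47 × 4.97 − 1.54 × 2.13) = 0.07 / 4.03 = 0.0174 V⁻¹.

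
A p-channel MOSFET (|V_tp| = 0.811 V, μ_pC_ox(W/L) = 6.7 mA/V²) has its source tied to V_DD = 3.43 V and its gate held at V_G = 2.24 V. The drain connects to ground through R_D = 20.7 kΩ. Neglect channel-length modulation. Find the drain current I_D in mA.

I_D = 0.162 mA

V_SG = V_DD − V_G = 3.43 − 2.24 = 1.19 V, so V_ov = 1.19 − 0.811 = 0.379 V.
Assume saturation: I_D = ½ k_p V_ov² = 0.5 × 6.7 × 0.379² = 0.481 mA, giving V_SD = V_DD − I_D R_D = 3.43 − 0.481 × 20.7 = -6.53 V.
But -6.53 V < V_ov = 0.379 V, so the device is actually in triode.
In triode I_D = k_p[V_ov V_SD − ½ V_SD²] and I_D = (V_DD − V_SD)/R_D. Equating: 69.3 V_SD² − 53.56 V_SD + 3.43 = 0, giving V_SD = 0.0705 V (the root below V_ov).
I_D = (3.43 − 0.0705) / 20.7 = 0.162 mA.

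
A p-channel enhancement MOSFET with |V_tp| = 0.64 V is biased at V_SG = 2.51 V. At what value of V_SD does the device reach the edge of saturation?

The boundary between triode and saturation is V_SD = V_SG − |V_tp| = V_ov.
V_ov = 2.51 − 0.64 = 1.87 V.

V_SD,sat = 1.87 V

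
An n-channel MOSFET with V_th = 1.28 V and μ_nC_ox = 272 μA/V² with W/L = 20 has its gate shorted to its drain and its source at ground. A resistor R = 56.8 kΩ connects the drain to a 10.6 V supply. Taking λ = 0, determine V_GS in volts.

With gate tied to drain, V_GS = V_DS ≥ V_GS − V_th, so the device is in saturation.
k_n = μ_nC_ox · (W/L) = 5.44 mA/V².
KCL at the drain: ½ k_n (V_GS − V_th)² = (V_DD − V_GS)/R.
Let x = V_GS − 1.28. Then 154 x² + x − 9.32 = 0, giving x = 0.242 V (positive root), so V_GS = 1.52 V.
I_D = (V_DD − V_GS)/R = (10.6 − 1.52) / 56.8 = 0.16 mA.

V_GS = 1.52 V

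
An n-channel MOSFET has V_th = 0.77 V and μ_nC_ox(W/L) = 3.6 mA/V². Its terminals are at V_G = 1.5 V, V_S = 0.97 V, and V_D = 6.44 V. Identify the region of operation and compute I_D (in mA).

Cutoff; I_D = 0 mA

V_GS = V_G − V_S = 1.5 − 0.97 = 0.53 V; V_DS = V_D − V_S = 6.44 − 0.97 = 5.47 V.
V_GS = 0.53 V < V_th = 0.77 V, so the transistor is in cutoff.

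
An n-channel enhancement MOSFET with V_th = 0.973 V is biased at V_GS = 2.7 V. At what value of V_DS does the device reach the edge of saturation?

The boundary between triode and saturation is V_DS = V_GS − V_th = V_ov.
V_ov = 2.7 − 0.973 = 1.73 V.

V_DS,sat = 1.73 V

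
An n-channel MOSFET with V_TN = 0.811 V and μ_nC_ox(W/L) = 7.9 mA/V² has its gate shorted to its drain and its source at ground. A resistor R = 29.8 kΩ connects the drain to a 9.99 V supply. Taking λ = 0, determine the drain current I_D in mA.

With gate tied to drain, V_GS = V_DS ≥ V_GS − V_TN, so the device is in saturation.
KCL at the drain: ½ k_n (V_GS − V_TN)² = (V_DD − V_GS)/R.
Let x = V_GS − 0.811. Then 118 x² + x − 9.179 = 0, giving x = 0.275 V (positive root), so V_GS = 1.09 V.
I_D = (V_DD − V_GS)/R = (9.99 − 1.09) / 29.8 = 0.299 mA.

I_D = 0.299 mA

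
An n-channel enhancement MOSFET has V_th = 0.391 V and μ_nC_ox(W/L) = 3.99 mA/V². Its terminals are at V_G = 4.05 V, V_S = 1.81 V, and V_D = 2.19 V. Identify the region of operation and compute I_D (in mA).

Triode; I_D = 2.52 mA

V_GS = V_G − V_S = 4.05 − 1.81 = 2.24 V; V_DS = V_D − V_S = 2.19 − 1.81 = 0.38 V.
V_ov = V_GS − V_th = 2.24 − 0.391 = 1.85 V.
Since V_DS = 0.38 V < V_ov = 1.85 V, the device is in the triode region.
I_D = k_n [V_ov · V_DS − ½ V_DS²] = 3.99 × [1.85 × 0.38 − 0.5 × 0.38²] = 2.52 mA.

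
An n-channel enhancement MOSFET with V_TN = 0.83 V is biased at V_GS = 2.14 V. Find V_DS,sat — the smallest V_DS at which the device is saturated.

The boundary between triode and saturation is V_DS = V_GS − V_TN = V_ov.
V_ov = 2.14 − 0.83 = 1.31 V.

V_DS,sat = 1.31 V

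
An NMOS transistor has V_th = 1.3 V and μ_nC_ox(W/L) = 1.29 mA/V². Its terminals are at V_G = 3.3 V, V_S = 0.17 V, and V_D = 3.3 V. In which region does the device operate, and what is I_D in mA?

V_GS = V_G − V_S = 3.3 − 0.17 = 3.13 V; V_DS = V_D − V_S = 3.3 − 0.17 = 3.13 V.
V_ov = V_GS − V_th = 3.13 − 1.3 = 1.83 V.
Since V_DS = 3.13 V ≥ V_ov = 1.83 V, the device is in saturation.
I_D = ½ k_n V_ov² = 0.5 × 1.29 × 1.83² = 2.16 mA.

Saturation; I_D = 2.16 mA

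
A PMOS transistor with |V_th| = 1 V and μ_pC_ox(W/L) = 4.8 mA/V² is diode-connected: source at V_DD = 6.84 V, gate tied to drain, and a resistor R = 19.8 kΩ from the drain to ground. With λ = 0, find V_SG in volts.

V_SG = 1.34 V

With gate tied to drain, V_SG = V_SD ≥ V_SG − |V_th|, so the device is in saturation.
KCL at the drain: ½ k_p (V_SG − |V_th|)² = (V_DD − V_SG)/R.
Let x = V_SG − 1. Then 47.5 x² + x − 5.84 = 0, giving x = 0.34 V (positive root), so V_SG = 1.34 V.
I_D = (V_DD − V_SG)/R = (6.84 − 1.34) / 19.8 = 0.278 mA.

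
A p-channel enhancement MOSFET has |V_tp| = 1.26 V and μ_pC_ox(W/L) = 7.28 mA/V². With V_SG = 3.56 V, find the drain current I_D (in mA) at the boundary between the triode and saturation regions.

At the boundary V_SD = V_ov = V_SG − |V_tp| = 3.56 − 1.26 = 2.3 V.
I_D = ½ k_p V_ov² = 0.5 × 7.28 × 2.3² = 19.3 mA.

I_D = 19.3 mA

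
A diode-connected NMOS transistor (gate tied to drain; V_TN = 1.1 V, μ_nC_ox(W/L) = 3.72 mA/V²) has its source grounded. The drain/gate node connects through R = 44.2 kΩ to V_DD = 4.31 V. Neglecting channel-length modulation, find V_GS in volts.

With gate tied to drain, V_GS = V_DS ≥ V_GS − V_TN, so the device is in saturation.
KCL at the drain: ½ k_n (V_GS − V_TN)² = (V_DD − V_GS)/R.
Let x = V_GS − 1.1. Then 82.2 x² + x − 3.21 = 0, giving x = 0.192 V (positive root), so V_GS = 1.29 V.
I_D = (V_DD − V_GS)/R = (4.31 − 1.29) / 44.2 = 0.0683 mA.

V_GS = 1.29 V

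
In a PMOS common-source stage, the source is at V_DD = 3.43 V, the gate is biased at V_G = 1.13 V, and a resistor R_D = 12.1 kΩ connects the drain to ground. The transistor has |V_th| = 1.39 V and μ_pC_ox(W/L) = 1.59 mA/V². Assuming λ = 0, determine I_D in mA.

I_D = 0.266 mA

V_SG = V_DD − V_G = 3.43 − 1.13 = 2.3 V, so V_ov = 2.3 − 1.39 = 0.91 V.
Assume saturation: I_D = ½ k_p V_ov² = 0.5 × 1.59 × 0.91² = 0.658 mA, giving V_SD = V_DD − I_D R_D = 3.43 − 0.658 × 12.1 = -4.54 V.
But -4.54 V < V_ov = 0.91 V, so the device is actually in triode.
In triode I_D = k_p[V_ov V_SD − ½ V_SD²] and I_D = (V_DD − V_SD)/R_D. Equating: 9.62 V_SD² − 18.51 V_SD + 3.43 = 0, giving V_SD = 0.208 V (the root below V_ov).
I_D = (3.43 − 0.208) / 12.1 = 0.266 mA.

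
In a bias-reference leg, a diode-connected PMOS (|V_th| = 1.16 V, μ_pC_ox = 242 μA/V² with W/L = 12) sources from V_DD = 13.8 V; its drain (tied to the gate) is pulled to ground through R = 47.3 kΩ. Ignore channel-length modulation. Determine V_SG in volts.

V_SG = 1.58 V

With gate tied to drain, V_SG = V_SD ≥ V_SG − |V_th|, so the device is in saturation.
k_p = μ_pC_ox · (W/L) = 2.904 mA/V².
KCL at the drain: ½ k_p (V_SG − |V_th|)² = (V_DD − V_SG)/R.
Let x = V_SG − 1.16. Then 68.7 x² + x − 12.64 = 0, giving x = 0.422 V (positive root), so V_SG = 1.58 V.
I_D = (V_DD − V_SG)/R = (13.8 − 1.58) / 47.3 = 0.258 mA.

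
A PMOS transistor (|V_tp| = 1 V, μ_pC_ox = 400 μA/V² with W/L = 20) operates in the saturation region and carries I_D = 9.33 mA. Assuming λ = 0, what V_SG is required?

V_SG = 2.53 V

k_p = μ_pC_ox · (W/L) = 8 mA/V².
In saturation I_D = ½ k_p (V_SG − |V_tp|)², so V_SG − |V_tp| = √(2 I_D / k_p) = √(2 × 9.33 / 8) = 1.53 V.
V_SG = 1 + 1.53 = 2.53 V.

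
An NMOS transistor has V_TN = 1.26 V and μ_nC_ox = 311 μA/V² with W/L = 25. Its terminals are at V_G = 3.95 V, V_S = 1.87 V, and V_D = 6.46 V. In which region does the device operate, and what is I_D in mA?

Saturation; I_D = 2.61 mA

V_GS = V_G − V_S = 3.95 − 1.87 = 2.08 V; V_DS = V_D − V_S = 6.46 − 1.87 = 4.59 V.
k_n = μ_nC_ox · (W/L) = 7.775 mA/V².
V_ov = V_GS − V_TN = 2.08 − 1.26 = 0.82 V.
Since V_DS = 4.59 V ≥ V_ov = 0.82 V, the device is in saturation.
I_D = ½ k_n V_ov² = 0.5 × 7.775 × 0.82² = 2.61 mA.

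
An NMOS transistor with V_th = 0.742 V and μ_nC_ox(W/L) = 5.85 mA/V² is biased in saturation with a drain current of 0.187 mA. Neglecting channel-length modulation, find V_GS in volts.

V_GS = 0.995 V

In saturation I_D = ½ k_n (V_GS − V_th)², so V_GS − V_th = √(2 I_D / k_n) = √(2 × 0.187 / 5.85) = 0.253 V.
V_GS = 0.742 + 0.253 = 0.995 V.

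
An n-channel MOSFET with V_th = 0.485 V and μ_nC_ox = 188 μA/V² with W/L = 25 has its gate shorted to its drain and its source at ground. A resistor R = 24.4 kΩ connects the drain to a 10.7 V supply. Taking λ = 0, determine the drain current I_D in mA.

I_D = 0.402 mA

With gate tied to drain, V_GS = V_DS ≥ V_GS − V_th, so the device is in saturation.
k_n = μ_nC_ox · (W/L) = 4.7 mA/V².
KCL at the drain: ½ k_n (V_GS − V_th)² = (V_DD − V_GS)/R.
Let x = V_GS − 0.485. Then 57.3 x² + x − 10.21 = 0, giving x = 0.413 V (positive root), so V_GS = 0.898 V.
I_D = (V_DD − V_GS)/R = (10.7 − 0.898) / 24.4 = 0.402 mA.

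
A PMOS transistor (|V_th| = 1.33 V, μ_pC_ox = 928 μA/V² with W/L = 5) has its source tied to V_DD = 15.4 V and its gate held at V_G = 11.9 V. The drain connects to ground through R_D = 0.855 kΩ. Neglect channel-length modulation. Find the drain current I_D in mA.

V_SG = V_DD − V_G = 15.4 − 11.9 = 3.5 V, so V_ov = 3.5 − 1.33 = 2.17 V.
k_p = μ_pC_ox · (W/L) = 4.64 mA/V².
Assume saturation: I_D = ½ k_p V_ov² = 0.5 × 4.64 × 2.17² = 10.9 mA, giving V_SD = V_DD − I_D R_D = 15.4 − 10.9 × 0.855 = 6.06 V.
V_SD = 6.06 V ≥ V_ov = 2.17 V, confirming saturation.

I_D = 10.9 mA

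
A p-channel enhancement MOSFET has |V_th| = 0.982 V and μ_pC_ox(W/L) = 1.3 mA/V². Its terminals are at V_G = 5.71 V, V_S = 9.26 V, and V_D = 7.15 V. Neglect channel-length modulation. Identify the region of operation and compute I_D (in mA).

V_SG = V_S − V_G = 9.26 − 5.71 = 3.55 V; V_SD = V_S − V_D = 9.26 − 7.15 = 2.11 V.
V_ov = V_SG − |V_th| = 3.55 − 0.982 = 2.57 V.
Since V_SD = 2.11 V < V_ov = 2.57 V, the device is in the triode region.
I_D = k_p [V_ov · V_SD − ½ V_SD²] = 1.3 × [2.57 × 2.11 − 0.5 × 2.11²] = 4.15 mA.

Triode; I_D = 4.15 mA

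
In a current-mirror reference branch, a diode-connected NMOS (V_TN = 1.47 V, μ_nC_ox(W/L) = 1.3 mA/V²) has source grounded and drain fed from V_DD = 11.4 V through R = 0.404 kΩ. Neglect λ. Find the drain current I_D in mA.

With gate tied to drain, V_GS = V_DS ≥ V_GS − V_TN, so the device is in saturation.
KCL at the drain: ½ k_n (V_GS − V_TN)² = (V_DD − V_GS)/R.
Let x = V_GS − 1.47. Then 0.263 x² + x − 9.93 = 0, giving x = 4.53 V (positive root), so V_GS = 6 V.
I_D = (V_DD − V_GS)/R = (11.4 − 6) / 0.404 = 13.4 mA.

I_D = 13.4 mA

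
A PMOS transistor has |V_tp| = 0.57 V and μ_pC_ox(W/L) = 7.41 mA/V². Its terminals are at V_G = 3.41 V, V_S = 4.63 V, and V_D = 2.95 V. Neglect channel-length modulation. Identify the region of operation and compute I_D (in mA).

V_SG = V_S − V_G = 4.63 − 3.41 = 1.22 V; V_SD = V_S − V_D = 4.63 − 2.95 = 1.68 V.
V_ov = V_SG − |V_tp| = 1.22 − 0.57 = 0.65 V.
Since V_SD = 1.68 V ≥ V_ov = 0.65 V, the device is in saturation.
I_D = ½ k_p V_ov² = 0.5 × 7.41 × 0.65² = 1.57 mA.

Saturation; I_D = 1.57 mA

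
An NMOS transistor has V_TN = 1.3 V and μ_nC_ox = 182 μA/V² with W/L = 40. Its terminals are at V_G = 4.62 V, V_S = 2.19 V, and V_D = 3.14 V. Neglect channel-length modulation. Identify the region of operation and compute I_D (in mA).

Triode; I_D = 4.53 mA

V_GS = V_G − V_S = 4.62 − 2.19 = 2.43 V; V_DS = V_D − V_S = 3.14 − 2.19 = 0.95 V.
k_n = μ_nC_ox · (W/L) = 7.28 mA/V².
V_ov = V_GS − V_TN = 2.43 − 1.3 = 1.13 V.
Since V_DS = 0.95 V < V_ov = 1.13 V, the device is in the triode region.
I_D = k_n [V_ov · V_DS − ½ V_DS²] = 7.28 × [1.13 × 0.95 − 0.5 × 0.95²] = 4.53 mA.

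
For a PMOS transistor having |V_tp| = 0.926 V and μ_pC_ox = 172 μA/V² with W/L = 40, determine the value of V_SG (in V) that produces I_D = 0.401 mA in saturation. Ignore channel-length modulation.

k_p = μ_pC_ox · (W/L) = 6.88 mA/V².
In saturation I_D = ½ k_p (V_SG − |V_tp|)², so V_SG − |V_tp| = √(2 I_D / k_p) = √(2 × 0.401 / 6.88) = 0.341 V.
V_SG = 0.926 + 0.341 = 1.27 V.

V_SG = 1.27 V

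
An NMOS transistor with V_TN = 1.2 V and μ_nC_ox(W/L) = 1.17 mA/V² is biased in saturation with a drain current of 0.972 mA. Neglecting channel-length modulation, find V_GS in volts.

V_GS = 2.49 V

In saturation I_D = ½ k_n (V_GS − V_TN)², so V_GS − V_TN = √(2 I_D / k_n) = √(2 × 0.972 / 1.17) = 1.29 V.
V_GS = 1.2 + 1.29 = 2.49 V.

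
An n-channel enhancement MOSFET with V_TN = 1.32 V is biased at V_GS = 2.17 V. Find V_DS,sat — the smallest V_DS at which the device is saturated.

V_DS,sat = 0.850 V

The boundary between triode and saturation is V_DS = V_GS − V_TN = V_ov.
V_ov = 2.17 − 1.32 = 0.85 V.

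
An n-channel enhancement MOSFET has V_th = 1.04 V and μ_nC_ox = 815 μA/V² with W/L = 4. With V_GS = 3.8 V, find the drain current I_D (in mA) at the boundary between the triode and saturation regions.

I_D = 12.4 mA

At the boundary V_DS = V_ov = V_GS − V_th = 3.8 − 1.04 = 2.76 V.
k_n = μ_nC_ox · (W/L) = 3.26 mA/V².
I_D = ½ k_n V_ov² = 0.5 × 3.26 × 2.76² = 12.4 mA.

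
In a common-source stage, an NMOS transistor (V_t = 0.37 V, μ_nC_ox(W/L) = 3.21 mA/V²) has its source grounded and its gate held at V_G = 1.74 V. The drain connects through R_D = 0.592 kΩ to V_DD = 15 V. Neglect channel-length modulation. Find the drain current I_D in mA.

I_D = 3.01 mA

V_GS = V_G = 1.74 V, so V_ov = 1.74 − 0.37 = 1.37 V.
Assume saturation: I_D = ½ k_n V_ov² = 0.5 × 3.21 × 1.37² = 3.01 mA, giving V_DS = V_DD − I_D R_D = 15 − 3.01 × 0.592 = 13.2 V.
V_DS = 13.2 V ≥ V_ov = 1.37 V, confirming saturation.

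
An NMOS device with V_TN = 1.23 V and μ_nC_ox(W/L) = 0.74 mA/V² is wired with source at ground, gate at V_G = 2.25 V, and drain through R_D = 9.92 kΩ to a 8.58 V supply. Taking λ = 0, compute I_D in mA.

V_GS = V_G = 2.25 V, so V_ov = 2.25 − 1.23 = 1.02 V.
Assume saturation: I_D = ½ k_n V_ov² = 0.5 × 0.74 × 1.02² = 0.385 mA, giving V_DS = V_DD − I_D R_D = 8.58 − 0.385 × 9.92 = 4.76 V.
V_DS = 4.76 V ≥ V_ov = 1.02 V, confirming saturation.

I_D = 0.385 mA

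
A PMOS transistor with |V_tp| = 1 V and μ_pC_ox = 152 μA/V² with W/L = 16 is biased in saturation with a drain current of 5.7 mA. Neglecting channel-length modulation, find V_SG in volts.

k_p = μ_pC_ox · (W/L) = 2.432 mA/V².
In saturation I_D = ½ k_p (V_SG − |V_tp|)², so V_SG − |V_tp| = √(2 I_D / k_p) = √(2 × 5.7 / 2.432) = 2.17 V.
V_SG = 1 + 2.17 = 3.17 V.

V_SG = 3.17 V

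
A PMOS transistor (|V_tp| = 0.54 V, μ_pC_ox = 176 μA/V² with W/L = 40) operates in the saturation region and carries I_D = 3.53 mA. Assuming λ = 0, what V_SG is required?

V_SG = 1.54 V

k_p = μ_pC_ox · (W/L) = 7.04 mA/V².
In saturation I_D = ½ k_p (V_SG − |V_tp|)², so V_SG − |V_tp| = √(2 I_D / k_p) = √(2 × 3.53 / 7.04) = 1 V.
V_SG = 0.54 + 1 = 1.54 V.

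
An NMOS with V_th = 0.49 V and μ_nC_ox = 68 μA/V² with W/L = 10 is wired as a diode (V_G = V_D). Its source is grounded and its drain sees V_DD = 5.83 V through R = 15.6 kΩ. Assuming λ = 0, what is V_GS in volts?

With gate tied to drain, V_GS = V_DS ≥ V_GS − V_th, so the device is in saturation.
k_n = μ_nC_ox · (W/L) = 0.68 mA/V².
KCL at the drain: ½ k_n (V_GS − V_th)² = (V_DD − V_GS)/R.
Let x = V_GS − 0.49. Then 5.3 x² + x − 5.34 = 0, giving x = 0.914 V (positive root), so V_GS = 1.4 V.
I_D = (V_DD − V_GS)/R = (5.83 − 1.4) / 15.6 = 0.284 mA.

V_GS = 1.40 V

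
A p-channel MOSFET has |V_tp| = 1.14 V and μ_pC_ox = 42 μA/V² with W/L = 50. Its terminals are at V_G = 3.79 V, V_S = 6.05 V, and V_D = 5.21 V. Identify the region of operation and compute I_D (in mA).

V_SG = V_S − V_G = 6.05 − 3.79 = 2.26 V; V_SD = V_S − V_D = 6.05 − 5.21 = 0.84 V.
k_p = μ_pC_ox · (W/L) = 2.1 mA/V².
V_ov = V_SG − |V_tp| = 2.26 − 1.14 = 1.12 V.
Since V_SD = 0.84 V < V_ov = 1.12 V, the device is in the triode region.
I_D = k_p [V_ov · V_SD − ½ V_SD²] = 2.1 × [1.12 × 0.84 − 0.5 × 0.84²] = 1.23 mA.

Triode; I_D = 1.23 mA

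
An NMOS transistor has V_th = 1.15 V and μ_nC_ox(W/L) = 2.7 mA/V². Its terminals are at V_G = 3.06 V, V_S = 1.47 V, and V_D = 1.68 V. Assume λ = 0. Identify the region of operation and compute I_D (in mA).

V_GS = V_G − V_S = 3.06 − 1.47 = 1.59 V; V_DS = V_D − V_S = 1.68 − 1.47 = 0.21 V.
V_ov = V_GS − V_th = 1.59 − 1.15 = 0.44 V.
Since V_DS = 0.21 V < V_ov = 0.44 V, the device is in the triode region.
I_D = k_n [V_ov · V_DS − ½ V_DS²] = 2.7 × [0.44 × 0.21 − 0.5 × 0.21²] = 0.19 mA.

Triode; I_D = 0.190 mA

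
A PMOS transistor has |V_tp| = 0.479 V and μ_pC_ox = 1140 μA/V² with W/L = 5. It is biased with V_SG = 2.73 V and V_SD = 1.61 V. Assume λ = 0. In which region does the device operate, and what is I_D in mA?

Triode; I_D = 13.3 mA

k_p = μ_pC_ox · (W/L) = 5.7 mA/V².
V_ov = V_SG − |V_tp| = 2.73 − 0.479 = 2.25 V.
Since V_SD = 1.61 V < V_ov = 2.25 V, the device is in the triode region.
I_D = k_p [V_ov · V_SD − ½ V_SD²] = 5.7 × [2.25 × 1.61 − 0.5 × 1.61²] = 13.3 mA.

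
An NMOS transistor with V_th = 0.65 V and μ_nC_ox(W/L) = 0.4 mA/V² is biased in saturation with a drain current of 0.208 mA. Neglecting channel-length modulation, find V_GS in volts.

V_GS = 1.67 V

In saturation I_D = ½ k_n (V_GS − V_th)², so V_GS − V_th = √(2 I_D / k_n) = √(2 × 0.208 / 0.4) = 1.02 V.
V_GS = 0.65 + 1.02 = 1.67 V.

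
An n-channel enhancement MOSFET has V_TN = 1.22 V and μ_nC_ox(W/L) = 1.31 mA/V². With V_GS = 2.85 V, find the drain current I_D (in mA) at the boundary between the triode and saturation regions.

At the boundary V_DS = V_ov = V_GS − V_TN = 2.85 − 1.22 = 1.63 V.
I_D = ½ k_n V_ov² = 0.5 × 1.31 × 1.63² = 1.74 mA.

I_D = 1.74 mA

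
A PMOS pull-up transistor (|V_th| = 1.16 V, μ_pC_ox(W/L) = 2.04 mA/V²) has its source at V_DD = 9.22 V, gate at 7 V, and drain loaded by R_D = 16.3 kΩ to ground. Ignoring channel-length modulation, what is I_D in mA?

I_D = 0.548 mA

V_SG = V_DD − V_G = 9.22 − 7 = 2.22 V, so V_ov = 2.22 − 1.16 = 1.06 V.
Assume saturation: I_D = ½ k_p V_ov² = 0.5 × 2.04 × 1.06² = 1.15 mA, giving V_SD = V_DD − I_D R_D = 9.22 − 1.15 × 16.3 = -9.46 V.
But -9.46 V < V_ov = 1.06 V, so the device is actually in triode.
In triode I_D = k_p[V_ov V_SD − ½ V_SD²] and I_D = (V_DD − V_SD)/R_D. Equating: 16.6 V_SD² − 36.25 V_SD + 9.22 = 0, giving V_SD = 0.294 V (the root below V_ov).
I_D = (9.22 − 0.294) / 16.3 = 0.548 mA.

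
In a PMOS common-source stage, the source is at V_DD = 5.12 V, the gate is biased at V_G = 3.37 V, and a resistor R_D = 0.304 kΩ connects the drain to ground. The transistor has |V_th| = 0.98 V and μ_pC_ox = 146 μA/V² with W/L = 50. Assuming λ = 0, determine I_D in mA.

I_D = 2.16 mA

V_SG = V_DD − V_G = 5.12 − 3.37 = 1.75 V, so V_ov = 1.75 − 0.98 = 0.77 V.
k_p = μ_pC_ox · (W/L) = 7.3 mA/V².
Assume saturation: I_D = ½ k_p V_ov² = 0.5 × 7.3 × 0.77² = 2.16 mA, giving V_SD = V_DD − I_D R_D = 5.12 − 2.16 × 0.304 = 4.46 V.
V_SD = 4.46 V ≥ V_ov = 0.77 V, confirming saturation.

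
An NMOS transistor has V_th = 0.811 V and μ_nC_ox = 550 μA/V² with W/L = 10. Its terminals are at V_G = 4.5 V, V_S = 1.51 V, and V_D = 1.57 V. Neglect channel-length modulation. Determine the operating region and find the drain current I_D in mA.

V_GS = V_G − V_S = 4.5 − 1.51 = 2.99 V; V_DS = V_D − V_S = 1.57 − 1.51 = 0.06 V.
k_n = μ_nC_ox · (W/L) = 5.5 mA/V².
V_ov = V_GS − V_th = 2.99 − 0.811 = 2.18 V.
Since V_DS = 0.06 V < V_ov = 2.18 V, the device is in the triode region.
I_D = k_n [V_ov · V_DS − ½ V_DS²] = 5.5 × [2.18 × 0.06 − 0.5 × 0.06²] = 0.709 mA.

Triode; I_D = 0.709 mA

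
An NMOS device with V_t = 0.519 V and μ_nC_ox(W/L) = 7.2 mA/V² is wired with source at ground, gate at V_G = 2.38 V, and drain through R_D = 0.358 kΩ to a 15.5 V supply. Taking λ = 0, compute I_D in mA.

V_GS = V_G = 2.38 V, so V_ov = 2.38 − 0.519 = 1.86 V.
Assume saturation: I_D = ½ k_n V_ov² = 0.5 × 7.2 × 1.86² = 12.5 mA, giving V_DS = V_DD − I_D R_D = 15.5 − 12.5 × 0.358 = 11 V.
V_DS = 11 V ≥ V_ov = 1.86 V, confirming saturation.

I_D = 12.5 mA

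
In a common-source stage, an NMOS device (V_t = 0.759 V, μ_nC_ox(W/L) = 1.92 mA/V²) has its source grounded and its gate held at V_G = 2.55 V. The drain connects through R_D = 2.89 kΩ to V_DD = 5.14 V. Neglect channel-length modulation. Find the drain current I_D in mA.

V_GS = V_G = 2.55 V, so V_ov = 2.55 − 0.759 = 1.79 V.
Assume saturation: I_D = ½ k_n V_ov² = 0.5 × 1.92 × 1.79² = 3.08 mA, giving V_DS = V_DD − I_D R_D = 5.14 − 3.08 × 2.89 = -3.76 V.
But -3.76 V < V_ov = 1.79 V, so the device is actually in triode.
In triode I_D = k_n[V_ov V_DS − ½ V_DS²] and I_D = (V_DD − V_DS)/R_D. Equating: 2.77 V_DS² − 10.94 V_DS + 5.14 = 0, giving V_DS = 0.545 V (the root below V_ov).
I_D = (5.14 − 0.545) / 2.89 = 1.59 mA.

I_D = 1.59 mA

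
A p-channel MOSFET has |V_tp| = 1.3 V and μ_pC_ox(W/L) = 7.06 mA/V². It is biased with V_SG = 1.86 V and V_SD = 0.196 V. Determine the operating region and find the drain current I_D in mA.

V_ov = V_SG − |V_tp| = 1.86 − 1.3 = 0.56 V.
Since V_SD = 0.196 V < V_ov = 0.56 V, the device is in the triode region.
I_D = k_p [V_ov · V_SD − ½ V_SD²] = 7.06 × [0.56 × 0.196 − 0.5 × 0.196²] = 0.639 mA.

Triode; I_D = 0.639 mA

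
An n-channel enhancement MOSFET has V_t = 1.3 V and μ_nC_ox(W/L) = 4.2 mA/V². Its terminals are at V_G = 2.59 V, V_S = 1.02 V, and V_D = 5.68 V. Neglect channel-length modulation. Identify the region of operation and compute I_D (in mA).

V_GS = V_G − V_S = 2.59 − 1.02 = 1.57 V; V_DS = V_D − V_S = 5.68 − 1.02 = 4.66 V.
V_ov = V_GS − V_t = 1.57 − 1.3 = 0.27 V.
Since V_DS = 4.66 V ≥ V_ov = 0.27 V, the device is in saturation.
I_D = ½ k_n V_ov² = 0.5 × 4.2 × 0.27² = 0.153 mA.

Saturation; I_D = 0.153 mA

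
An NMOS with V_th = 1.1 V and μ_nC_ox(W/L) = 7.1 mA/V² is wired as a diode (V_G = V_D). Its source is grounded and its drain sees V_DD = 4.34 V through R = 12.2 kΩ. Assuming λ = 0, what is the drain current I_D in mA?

I_D = 0.244 mA

With gate tied to drain, V_GS = V_DS ≥ V_GS − V_th, so the device is in saturation.
KCL at the drain: ½ k_n (V_GS − V_th)² = (V_DD − V_GS)/R.
Let x = V_GS − 1.1. Then 43.3 x² + x − 3.24 = 0, giving x = 0.262 V (positive root), so V_GS = 1.36 V.
I_D = (V_DD − V_GS)/R = (4.34 − 1.36) / 12.2 = 0.244 mA.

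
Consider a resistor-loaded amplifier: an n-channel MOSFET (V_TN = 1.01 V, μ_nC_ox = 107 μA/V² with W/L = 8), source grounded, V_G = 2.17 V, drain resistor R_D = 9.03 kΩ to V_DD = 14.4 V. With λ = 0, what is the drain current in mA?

I_D = 0.576 mA

V_GS = V_G = 2.17 V, so V_ov = 2.17 − 1.01 = 1.16 V.
k_n = μ_nC_ox · (W/L) = 0.856 mA/V².
Assume saturation: I_D = ½ k_n V_ov² = 0.5 × 0.856 × 1.16² = 0.576 mA, giving V_DS = V_DD − I_D R_D = 14.4 − 0.576 × 9.03 = 9.2 V.
V_DS = 9.2 V ≥ V_ov = 1.16 V, confirming saturation.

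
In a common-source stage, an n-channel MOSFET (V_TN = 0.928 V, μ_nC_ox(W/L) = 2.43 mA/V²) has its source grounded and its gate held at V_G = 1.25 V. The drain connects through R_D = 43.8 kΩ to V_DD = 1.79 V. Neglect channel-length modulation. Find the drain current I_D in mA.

V_GS = V_G = 1.25 V, so V_ov = 1.25 − 0.928 = 0.322 V.
Assume saturation: I_D = ½ k_n V_ov² = 0.5 × 2.43 × 0.322² = 0.126 mA, giving V_DS = V_DD − I_D R_D = 1.79 − 0.126 × 43.8 = -3.73 V.
But -3.73 V < V_ov = 0.322 V, so the device is actually in triode.
In triode I_D = k_n[V_ov V_DS − ½ V_DS²] and I_D = (V_DD − V_DS)/R_D. Equating: 53.2 V_DS² − 35.27 V_DS + 1.79 = 0, giving V_DS = 0.0554 V (the root below V_ov).
I_D = (1.79 − 0.0554) / 43.8 = 0.0396 mA.

I_D = 0.0396 mA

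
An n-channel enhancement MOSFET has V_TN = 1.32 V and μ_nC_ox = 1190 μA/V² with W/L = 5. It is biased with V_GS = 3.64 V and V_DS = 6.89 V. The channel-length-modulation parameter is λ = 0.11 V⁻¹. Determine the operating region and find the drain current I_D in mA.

Saturation; I_D = 28.1 mA

k_n = μ_nC_ox · (W/L) = 5.95 mA/V².
V_ov = V_GS − V_TN = 3.64 − 1.32 = 2.32 V.
Since V_DS = 6.89 V ≥ V_ov = 2.32 V, the device is in saturation.
I_D = ½ k_n V_ov² (1 + λ V_DS) = 0.5 × 5.95 × 2.32² × (1 + 0.11 × 6.89) = 28.1 mA.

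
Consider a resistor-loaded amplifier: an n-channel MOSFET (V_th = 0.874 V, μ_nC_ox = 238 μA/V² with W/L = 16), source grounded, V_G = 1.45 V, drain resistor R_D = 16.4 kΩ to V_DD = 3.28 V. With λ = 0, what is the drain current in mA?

V_GS = V_G = 1.45 V, so V_ov = 1.45 − 0.874 = 0.576 V.
k_n = μ_nC_ox · (W/L) = 3.808 mA/V².
Assume saturation: I_D = ½ k_n V_ov² = 0.5 × 3.808 × 0.576² = 0.632 mA, giving V_DS = V_DD − I_D R_D = 3.28 − 0.632 × 16.4 = -7.08 V.
But -7.08 V < V_ov = 0.576 V, so the device is actually in triode.
In triode I_D = k_n[V_ov V_DS − ½ V_DS²] and I_D = (V_DD − V_DS)/R_D. Equating: 31.2 V_DS² − 36.97 V_DS + 3.28 = 0, giving V_DS = 0.0966 V (the root below V_ov).
I_D = (3.28 − 0.0966) / 16.4 = 0.194 mA.

I_D = 0.194 mA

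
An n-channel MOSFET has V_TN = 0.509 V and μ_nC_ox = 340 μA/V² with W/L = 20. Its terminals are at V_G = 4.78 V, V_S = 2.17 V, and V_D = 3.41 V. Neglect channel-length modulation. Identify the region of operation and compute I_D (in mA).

V_GS = V_G − V_S = 4.78 − 2.17 = 2.61 V; V_DS = V_D − V_S = 3.41 − 2.17 = 1.24 V.
k_n = μ_nC_ox · (W/L) = 6.8 mA/V².
V_ov = V_GS − V_TN = 2.61 − 0.509 = 2.1 V.
Since V_DS = 1.24 V < V_ov = 2.1 V, the device is in the triode region.
I_D = k_n [V_ov · V_DS − ½ V_DS²] = 6.8 × [2.1 × 1.24 − 0.5 × 1.24²] = 12.5 mA.

Triode; I_D = 12.5 mA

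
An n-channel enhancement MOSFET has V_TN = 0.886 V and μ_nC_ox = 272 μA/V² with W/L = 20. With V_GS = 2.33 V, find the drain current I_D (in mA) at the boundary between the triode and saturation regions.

At the boundary V_DS = V_ov = V_GS − V_TN = 2.33 − 0.886 = 1.44 V.
k_n = μ_nC_ox · (W/L) = 5.44 mA/V².
I_D = ½ k_n V_ov² = 0.5 × 5.44 × 1.44² = 5.67 mA.

I_D = 5.67 mA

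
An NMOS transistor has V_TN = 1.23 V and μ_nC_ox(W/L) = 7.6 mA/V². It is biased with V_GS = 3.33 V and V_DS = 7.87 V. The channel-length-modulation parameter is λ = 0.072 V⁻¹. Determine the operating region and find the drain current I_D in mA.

V_ov = V_GS − V_TN = 3.33 − 1.23 = 2.1 V.
Since V_DS = 7.87 V ≥ V_ov = 2.1 V, the device is in saturation.
I_D = ½ k_n V_ov² (1 + λ V_DS) = 0.5 × 7.6 × 2.1² × (1 + 0.072 × 7.87) = 26.3 mA.

Saturation; I_D = 26.3 mA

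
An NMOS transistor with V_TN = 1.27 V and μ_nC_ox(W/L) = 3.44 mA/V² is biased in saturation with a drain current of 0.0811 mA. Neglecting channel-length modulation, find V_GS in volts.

V_GS = 1.49 V

In saturation I_D = ½ k_n (V_GS − V_TN)², so V_GS − V_TN = √(2 I_D / k_n) = √(2 × 0.0811 / 3.44) = 0.217 V.
V_GS = 1.27 + 0.217 = 1.49 V.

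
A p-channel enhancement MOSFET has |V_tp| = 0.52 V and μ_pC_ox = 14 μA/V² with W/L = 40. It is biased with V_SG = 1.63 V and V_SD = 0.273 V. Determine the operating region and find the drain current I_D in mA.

Triode; I_D = 0.149 mA

k_p = μ_pC_ox · (W/L) = 0.56 mA/V².
V_ov = V_SG − |V_tp| = 1.63 − 0.52 = 1.11 V.
Since V_SD = 0.273 V < V_ov = 1.11 V, the device is in the triode region.
I_D = k_p [V_ov · V_SD − ½ V_SD²] = 0.56 × [1.11 × 0.273 − 0.5 × 0.273²] = 0.149 mA.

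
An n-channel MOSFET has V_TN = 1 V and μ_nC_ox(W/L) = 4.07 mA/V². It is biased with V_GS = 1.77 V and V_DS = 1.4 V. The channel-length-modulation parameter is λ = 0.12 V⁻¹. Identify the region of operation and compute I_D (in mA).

V_ov = V_GS − V_TN = 1.77 − 1 = 0.77 V.
Since V_DS = 1.4 V ≥ V_ov = 0.77 V, the device is in saturation.
I_D = ½ k_n V_ov² (1 + λ V_DS) = 0.5 × 4.07 × 0.77² × (1 + 0.12 × 1.4) = 1.41 mA.

Saturation; I_D = 1.41 mA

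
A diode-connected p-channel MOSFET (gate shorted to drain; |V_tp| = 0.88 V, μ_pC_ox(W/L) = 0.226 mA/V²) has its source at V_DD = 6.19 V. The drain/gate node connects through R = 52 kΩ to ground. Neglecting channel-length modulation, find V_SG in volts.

V_SG = 1.75 V

With gate tied to drain, V_SG = V_SD ≥ V_SG − |V_tp|, so the device is in saturation.
KCL at the drain: ½ k_p (V_SG − |V_tp|)² = (V_DD − V_SG)/R.
Let x = V_SG − 0.88. Then 5.88 x² + x − 5.31 = 0, giving x = 0.869 V (positive root), so V_SG = 1.75 V.
I_D = (V_DD − V_SG)/R = (6.19 − 1.75) / 52 = 0.0854 mA.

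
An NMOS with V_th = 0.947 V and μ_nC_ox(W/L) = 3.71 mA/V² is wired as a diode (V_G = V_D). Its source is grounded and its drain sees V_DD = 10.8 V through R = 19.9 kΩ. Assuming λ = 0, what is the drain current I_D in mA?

With gate tied to drain, V_GS = V_DS ≥ V_GS − V_th, so the device is in saturation.
KCL at the drain: ½ k_n (V_GS − V_th)² = (V_DD − V_GS)/R.
Let x = V_GS − 0.947. Then 36.9 x² + x − 9.853 = 0, giving x = 0.503 V (positive root), so V_GS = 1.45 V.
I_D = (V_DD − V_GS)/R = (10.8 − 1.45) / 19.9 = 0.47 mA.

I_D = 0.470 mA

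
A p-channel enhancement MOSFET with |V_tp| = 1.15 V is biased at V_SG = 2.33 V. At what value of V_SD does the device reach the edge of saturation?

The boundary between triode and saturation is V_SD = V_SG − |V_tp| = V_ov.
V_ov = 2.33 − 1.15 = 1.18 V.

V_SD,sat = 1.18 V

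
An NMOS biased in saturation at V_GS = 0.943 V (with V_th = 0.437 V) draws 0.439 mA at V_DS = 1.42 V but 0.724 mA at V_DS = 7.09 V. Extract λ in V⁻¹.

With V_GS fixed, I_D ∝ (1 + λ V_DS) in saturation, so I_D2/I_D1 = (1 + λ V_DS2)/(1 + λ V_DS1).
0.724/0.439 = 1.649 = (1 + 7.09 λ)/(1 + 1.42 λ).
Solving: λ (I_D1 V_DS2 − I_D2 V_DS1) = I_D2 − I_D1, so λ = (0.724 − 0.439) / (0.439 × 7.09 − 0.724 × 1.42) = 0.285 / 2.08 = 0.137 V⁻¹.

λ = 0.137 V⁻¹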